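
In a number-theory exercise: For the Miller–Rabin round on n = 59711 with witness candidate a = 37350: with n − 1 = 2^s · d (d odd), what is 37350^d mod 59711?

n − 1 = 59710 = 2^1 · 29855, so s = 1 and d = 29855.
37350^29855 mod 59711 = 16402.

16402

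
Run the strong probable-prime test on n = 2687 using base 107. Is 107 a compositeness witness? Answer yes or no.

n − 1 = 2686 = 2^1 · 1343, so s = 1 and d = 1343.
x_0 = 107^1343 mod 2687 = 2686.
x_0 = 2686 ≡ −1, so 107 is not a witness.

no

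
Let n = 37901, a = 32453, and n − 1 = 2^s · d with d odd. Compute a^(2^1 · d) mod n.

n − 1 = 37900 = 2^2 · 9475, so s = 2 and d = 9475.
x_0 = 32453^9475 mod 37901 = 25249.
x_1 = 25249^2 mod 37901 = 17181.

17181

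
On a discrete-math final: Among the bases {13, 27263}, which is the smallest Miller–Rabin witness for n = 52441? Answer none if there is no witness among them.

13

n − 1 = 52440 = 2^3 · 6555, so s = 3 and d = 6555.
Base 13: x_0 = 13^6555 mod 52441 = 6748. x_0 is neither 1 nor 52440, so continue squaring. x_1 = 6748^2 mod 52441 = 16716. x_2 = 16716^2 mod 52441 = 19008. Reached i = s−1 = 2 without hitting −1: 13 is a Miller–Rabin witness and 52441 is composite.
Base 27263: x_0 = 27263^6555 mod 52441 = 30914. x_0 is neither 1 nor 52440, so continue squaring. x_1 = 30914^2 mod 52441 = 43053. x_2 = 43053^2 mod 52441 = 33664. Reached i = s−1 = 2 without hitting −1: 27263 is a Miller–Rabin witness and 52441 is composite.
The smallest witness among the given bases is 13.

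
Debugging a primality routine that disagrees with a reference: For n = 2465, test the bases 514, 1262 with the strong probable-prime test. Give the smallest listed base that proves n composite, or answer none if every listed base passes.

514

n − 1 = 2464 = 2^5 · 77, so s = 5 and d = 77.
Base 514: x_0 = 514^77 mod 2465 = 684. x_0 is neither 1 nor 2464, so continue squaring. x_1 = 684^2 mod 2465 = 1971. x_2 = 1971^2 mod 2465 = 1. x_2 = 1 but x_1 ≠ ±1, a nontrivial square root of 1 — 514 is a witness and 2465 is composite.
Base 1262: x_0 = 1262^77 mod 2465 = 157. x_0 is neither 1 nor 2464, so continue squaring. x_1 = 157^2 mod 2465 = 2464. x_1 ≡ −1, so 1262 is not a witness.
The smallest witness among the given bases is 514.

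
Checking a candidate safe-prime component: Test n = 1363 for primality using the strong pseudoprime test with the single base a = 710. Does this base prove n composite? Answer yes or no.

yes

n − 1 = 1362 = 2^1 · 681, so s = 1 and d = 681.
x_0 = 710^681 mod 1363 = 960.
x_0 ∉ {1, 1362} and s = 1, so 710 is a Miller–Rabin witness and 1363 is composite.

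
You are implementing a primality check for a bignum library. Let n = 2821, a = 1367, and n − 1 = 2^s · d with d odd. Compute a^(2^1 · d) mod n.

1520

n − 1 = 2820 = 2^2 · 705, so s = 2 and d = 705.
x_0 = 1367^705 mod 2821 = 2696.
x_1 = 2696^2 mod 2821 = 1520.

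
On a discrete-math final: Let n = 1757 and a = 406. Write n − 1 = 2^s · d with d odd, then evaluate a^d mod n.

n − 1 = 1756 = 2^2 · 439, so s = 2 and d = 439.
Repeated squaring mod 1757: 406^1 ≡ 406, 406^2 ≡ 1435, 406^4 ≡ 21, 406^8 ≡ 441, 406^16 ≡ 1211, 406^32 ≡ 1183, 406^64 ≡ 917, 406^128 ≡ 1043, 406^256 ≡ 266.
439 = 256 + 128 + 32 + 16 + 4 + 2 + 1, so 406^439 ≡ 266·1043·1183·1211·21·1435·406 ≡ 917 (mod 1757).

917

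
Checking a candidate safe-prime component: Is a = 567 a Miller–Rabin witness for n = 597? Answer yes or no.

n − 1 = 596 = 2^2 · 149, so s = 2 and d = 149.
x_0 = 567^149 mod 597 = 411.
x_0 is neither 1 nor 596, so continue squaring.
x_1 = 411^2 mod 597 = 567.
Reached i = s−1 = 1 without hitting −1: 567 is a Miller–Rabin witness and 597 is composite.

yes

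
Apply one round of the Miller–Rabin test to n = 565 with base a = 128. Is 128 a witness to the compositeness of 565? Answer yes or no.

no

n − 1 = 564 = 2^2 · 141, so s = 2 and d = 141.
Repeated squaring mod 565: 128^1 ≡ 128, 128^2 ≡ 564, 128^4 ≡ 1, 128^8 ≡ 1, 128^16 ≡ 1, 128^32 ≡ 1, 128^64 ≡ 1, 128^128 ≡ 1.
141 = 128 + 8 + 4 + 1, so 128^141 ≡ 1·1·1·128 ≡ 128 (mod 565).
x_0 = 128^141 mod 565 = 128.
x_0 is neither 1 nor 564, so continue squaring.
x_1 = 128^2 mod 565 = 564.
x_1 ≡ −1, so 128 is not a witness.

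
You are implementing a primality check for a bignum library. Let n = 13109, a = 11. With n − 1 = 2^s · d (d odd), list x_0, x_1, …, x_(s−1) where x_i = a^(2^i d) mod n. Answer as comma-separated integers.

4455, 13108

n − 1 = 13108 = 2^2 · 3277, so s = 2 and d = 3277.
x_0 = 11^3277 mod 13109 = 4455.
x_1 = 4455^2 mod 13109 = 13108.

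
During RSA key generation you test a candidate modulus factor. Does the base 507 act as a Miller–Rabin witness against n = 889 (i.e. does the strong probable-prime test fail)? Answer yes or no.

n − 1 = 888 = 2^3 · 111, so s = 3 and d = 111.
x_0 = 507^111 mod 889 = 888.
x_0 = 888 ≡ −1, so 507 is not a witness.

no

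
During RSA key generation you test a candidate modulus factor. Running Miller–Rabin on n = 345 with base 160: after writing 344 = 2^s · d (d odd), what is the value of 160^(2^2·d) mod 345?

n − 1 = 344 = 2^3 · 43, so s = 3 and d = 43.
x_0 = 160^43 mod 345 = 160.
x_1 = 160^2 mod 345 = 70.
x_2 = 70^2 mod 345 = 70.

70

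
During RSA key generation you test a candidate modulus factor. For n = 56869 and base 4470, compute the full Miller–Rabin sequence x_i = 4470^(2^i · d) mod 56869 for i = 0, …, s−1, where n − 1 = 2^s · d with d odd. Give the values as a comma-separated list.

n − 1 = 56868 = 2^2 · 14217, so s = 2 and d = 14217.
x_0 = 4470^14217 mod 56869 = 27317.
x_1 = 27317^2 mod 56869 = 40340.

27317, 40340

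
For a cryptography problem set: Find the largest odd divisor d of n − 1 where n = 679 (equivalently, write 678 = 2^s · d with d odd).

Halving: 678 → 339; 339 is odd.
So 678 = 2^1 · 339.

339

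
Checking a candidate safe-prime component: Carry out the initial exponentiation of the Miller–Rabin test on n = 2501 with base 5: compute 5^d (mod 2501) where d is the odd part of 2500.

2305

n − 1 = 2500 = 2^2 · 625, so s = 2 and d = 625.
5^625 mod 2501 = 2305.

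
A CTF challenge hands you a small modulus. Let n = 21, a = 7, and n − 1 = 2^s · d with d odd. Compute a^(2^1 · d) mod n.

7

n − 1 = 20 = 2^2 · 5, so s = 2 and d = 5.
Repeated squaring mod 21: 7^1 ≡ 7, 7^2 ≡ 7, 7^4 ≡ 7.
5 = 4 + 1, so 7^5 ≡ 7·7 ≡ 7 (mod 21).
x_0 = 7.
x_1 = 7^2 mod 21 = 7.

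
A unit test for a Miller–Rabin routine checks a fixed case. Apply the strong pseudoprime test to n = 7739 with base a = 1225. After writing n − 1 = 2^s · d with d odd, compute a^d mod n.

2849

n − 1 = 7738 = 2^1 · 3869, so s = 1 and d = 3869.
1225^3869 mod 7739 = 2849.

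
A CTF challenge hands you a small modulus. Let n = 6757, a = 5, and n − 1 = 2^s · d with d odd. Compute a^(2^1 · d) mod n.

5352

n − 1 = 6756 = 2^2 · 1689, so s = 2 and d = 1689.
Repeated squaring mod 6757: 5^1 ≡ 5, 5^2 ≡ 25, 5^4 ≡ 625, 5^8 ≡ 5476, 5^16 ≡ 5767, 5^32 ≡ 335, 5^64 ≡ 4113, 5^128 ≡ 3998, 5^256 ≡ 3699, 5^512 ≡ 6433, 5^1024 ≡ 3621.
1689 = 1024 + 512 + 128 + 16 + 8 + 1, so 5^1689 ≡ 3621·6433·3998·5767·5476·5 ≡ 294 (mod 6757).
x_0 = 294.
x_1 = 294^2 mod 6757 = 5352.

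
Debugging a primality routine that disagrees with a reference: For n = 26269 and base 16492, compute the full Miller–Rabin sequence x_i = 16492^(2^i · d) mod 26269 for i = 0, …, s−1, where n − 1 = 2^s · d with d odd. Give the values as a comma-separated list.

n − 1 = 26268 = 2^2 · 6567, so s = 2 and d = 6567.
x_0 = 16492^6567 mod 26269 = 16971.
x_1 = 16971^2 mod 26269 = 1525.

16971, 1525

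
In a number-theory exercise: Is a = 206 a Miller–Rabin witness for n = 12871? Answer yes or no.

n − 1 = 12870 = 2^1 · 6435, so s = 1 and d = 6435.
Repeated squaring mod 12871: 206^1 ≡ 206, 206^2 ≡ 3823, 206^4 ≡ 6744, 206^8 ≡ 8293, 206^16 ≡ 4096, 206^32 ≡ 6303, 206^64 ≡ 7903, 206^128 ≡ 7317, 206^256 ≡ 8000, 206^512 ≡ 5388, 206^1024 ≡ 6439, 206^2048 ≡ 3230, 206^4096 ≡ 7390.
6435 = 4096 + 2048 + 256 + 32 + 2 + 1, so 206^6435 ≡ 7390·3230·8000·6303·3823·206 ≡ 1841 (mod 12871).
x_0 = 206^6435 mod 12871 = 1841.
x_0 ∉ {1, 12870} and s = 1, so 206 is a Miller–Rabin witness and 12871 is composite.

yes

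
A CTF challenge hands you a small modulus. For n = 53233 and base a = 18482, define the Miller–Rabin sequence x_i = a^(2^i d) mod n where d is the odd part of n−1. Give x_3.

n − 1 = 53232 = 2^4 · 3327, so s = 4 and d = 3327.
x_0 = 18482^3327 mod 53233 = 21257.
x_1 = 21257^2 mod 53233 = 18345.
x_2 = 18345^2 mod 53233 = 53232.
x_3 = 53232^2 mod 53233 = 1.

1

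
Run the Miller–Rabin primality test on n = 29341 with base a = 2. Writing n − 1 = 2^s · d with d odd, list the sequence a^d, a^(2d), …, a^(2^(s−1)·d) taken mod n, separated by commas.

n − 1 = 29340 = 2^2 · 7335, so s = 2 and d = 7335.
x_0 = 2^7335 mod 29341 = 26424.
x_1 = 26424^2 mod 29341 = 29340.

26424, 29340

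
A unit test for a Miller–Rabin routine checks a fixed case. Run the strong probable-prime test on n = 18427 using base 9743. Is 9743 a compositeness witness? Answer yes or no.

no

n − 1 = 18426 = 2^1 · 9213, so s = 1 and d = 9213.
Repeated squaring mod 18427: 9743^1 ≡ 9743, 9743^2 ≡ 8572, 9743^4 ≡ 10735, 9743^8 ≡ 16194, 9743^16 ≡ 10999, 9743^32 ≡ 4746, 9743^64 ≡ 6722, 9743^128 ≡ 2280, 9743^256 ≡ 1986, 9743^512 ≡ 818, 9743^1024 ≡ 5752, 9743^2048 ≡ 9039, 9743^4096 ≡ 16630, 9743^8192 ≡ 4484.
9213 = 8192 + 512 + 256 + 128 + 64 + 32 + 16 + 8 + 4 + 1, so 9743^9213 ≡ 4484·818·1986·2280·6722·4746·10999·16194·10735·9743 ≡ 18426 (mod 18427).
x_0 = 9743^9213 mod 18427 = 18426.
x_0 = 18426 ≡ −1, so 9743 is not a witness.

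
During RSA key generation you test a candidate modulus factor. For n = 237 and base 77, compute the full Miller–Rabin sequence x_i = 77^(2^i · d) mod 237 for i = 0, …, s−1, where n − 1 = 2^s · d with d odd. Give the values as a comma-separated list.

149, 160

n − 1 = 236 = 2^2 · 59, so s = 2 and d = 59.
x_0 = 77^59 mod 237 = 149.
x_1 = 149^2 mod 237 = 160.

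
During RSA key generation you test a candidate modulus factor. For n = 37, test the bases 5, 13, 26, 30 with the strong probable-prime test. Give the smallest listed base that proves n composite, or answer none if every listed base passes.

none

n − 1 = 36 = 2^2 · 9, so s = 2 and d = 9.
Base 5: x_0 = 5^9 mod 37 = 6. x_0 is neither 1 nor 36, so continue squaring. x_1 = 6^2 mod 37 = 36. x_1 ≡ −1, so 5 is not a witness.
Base 13: x_0 = 13^9 mod 37 = 6. x_0 is neither 1 nor 36, so continue squaring. x_1 = 6^2 mod 37 = 36. x_1 ≡ −1, so 13 is not a witness.
Base 26: x_0 = 26^9 mod 37 = 1. x_0 = 1, so 26 is not a witness.
Base 30: x_0 = 30^9 mod 37 = 36. x_0 = 36 ≡ −1, so 30 is not a witness.
No listed base is a witness for 37.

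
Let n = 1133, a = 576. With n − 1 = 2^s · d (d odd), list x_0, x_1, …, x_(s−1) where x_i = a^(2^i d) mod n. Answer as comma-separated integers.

n − 1 = 1132 = 2^2 · 283, so s = 2 and d = 283.
x_0 = 576^283 mod 1133 = 306.
x_1 = 306^2 mod 1133 = 730.

306, 730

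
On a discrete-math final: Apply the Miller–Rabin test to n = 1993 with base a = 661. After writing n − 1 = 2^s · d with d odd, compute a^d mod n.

1447

n − 1 = 1992 = 2^3 · 249, so s = 3 and d = 249.
Repeated squaring mod 1993: 661^1 ≡ 661, 661^2 ≡ 454, 661^4 ≡ 837, 661^8 ≡ 1026, 661^16 ≡ 372, 661^32 ≡ 867, 661^64 ≡ 328, 661^128 ≡ 1955.
249 = 128 + 64 + 32 + 16 + 8 + 1, so 661^249 ≡ 1955·328·867·372·1026·661 ≡ 1447 (mod 1993).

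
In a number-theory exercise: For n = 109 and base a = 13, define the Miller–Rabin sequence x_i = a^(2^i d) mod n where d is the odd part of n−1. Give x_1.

n − 1 = 108 = 2^2 · 27, so s = 2 and d = 27.
x_0 = 13^27 mod 109 = 76.
x_1 = 76^2 mod 109 = 108.

108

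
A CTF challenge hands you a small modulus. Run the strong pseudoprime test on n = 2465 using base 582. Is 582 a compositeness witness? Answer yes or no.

n − 1 = 2464 = 2^5 · 77, so s = 5 and d = 77.
x_0 = 582^77 mod 2465 = 1177.
x_0 is neither 1 nor 2464, so continue squaring.
x_1 = 1177^2 mod 2465 = 2464.
x_1 ≡ −1, so 582 is not a witness.

no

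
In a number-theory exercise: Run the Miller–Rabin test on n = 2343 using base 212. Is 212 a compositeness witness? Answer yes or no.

yes

n − 1 = 2342 = 2^1 · 1171, so s = 1 and d = 1171.
x_0 = 212^1171 mod 2343 = 212.
x_0 ∉ {1, 2342} and s = 1, so 212 is a Miller–Rabin witness and 2343 is composite.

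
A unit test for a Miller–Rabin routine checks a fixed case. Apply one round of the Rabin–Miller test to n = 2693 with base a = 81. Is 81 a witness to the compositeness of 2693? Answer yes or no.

n − 1 = 2692 = 2^2 · 673, so s = 2 and d = 673.
Repeated squaring mod 2693: 81^1 ≡ 81, 81^2 ≡ 1175, 81^4 ≡ 1809, 81^8 ≡ 486, 81^16 ≡ 1905, 81^32 ≡ 1554, 81^64 ≡ 1988, 81^128 ≡ 1513, 81^256 ≡ 119, 81^512 ≡ 696.
673 = 512 + 128 + 32 + 1, so 81^673 ≡ 696·1513·1554·81 ≡ 1 (mod 2693).
x_0 = 81^673 mod 2693 = 1.
x_0 = 1, so 81 is not a witness.

no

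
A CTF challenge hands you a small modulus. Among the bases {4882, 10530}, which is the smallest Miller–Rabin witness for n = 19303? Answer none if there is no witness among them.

n − 1 = 19302 = 2^1 · 9651, so s = 1 and d = 9651.
Base 4882: x_0 = 4882^9651 mod 19303 = 6966. x_0 ∉ {1, 19302} and s = 1, so 4882 is a Miller–Rabin witness and 19303 is composite.
Base 10530: x_0 = 10530^9651 mod 19303 = 8472. x_0 ∉ {1, 19302} and s = 1, so 10530 is a Miller–Rabin witness and 19303 is composite.
The smallest witness among the given bases is 4882.

4882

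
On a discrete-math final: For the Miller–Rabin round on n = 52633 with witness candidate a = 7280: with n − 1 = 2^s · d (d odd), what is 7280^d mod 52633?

n − 1 = 52632 = 2^3 · 6579, so s = 3 and d = 6579.
7280^6579 mod 52633 = 34916.

34916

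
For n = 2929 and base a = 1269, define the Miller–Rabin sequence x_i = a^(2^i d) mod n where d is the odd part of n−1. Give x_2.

n − 1 = 2928 = 2^4 · 183, so s = 4 and d = 183.
Repeated squaring mod 2929: 1269^1 ≡ 1269, 1269^2 ≡ 2340, 1269^4 ≡ 1299, 1269^8 ≡ 297, 1269^16 ≡ 339, 1269^32 ≡ 690, 1269^64 ≡ 1602, 1269^128 ≡ 600.
183 = 128 + 32 + 16 + 4 + 2 + 1, so 1269^183 ≡ 600·690·339·1299·2340·1269 ≡ 1878 (mod 2929).
x_0 = 1878.
x_1 = 1878^2 mod 2929 = 368.
x_2 = 368^2 mod 2929 = 690.

690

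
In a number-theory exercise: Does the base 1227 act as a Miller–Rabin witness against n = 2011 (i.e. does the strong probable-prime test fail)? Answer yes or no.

no

n − 1 = 2010 = 2^1 · 1005, so s = 1 and d = 1005.
By repeated squaring, 1227^1005 ≡ 2010 (mod 2011).
x_0 = 1227^1005 mod 2011 = 2010.
x_0 = 2010 ≡ −1, so 1227 is not a witness.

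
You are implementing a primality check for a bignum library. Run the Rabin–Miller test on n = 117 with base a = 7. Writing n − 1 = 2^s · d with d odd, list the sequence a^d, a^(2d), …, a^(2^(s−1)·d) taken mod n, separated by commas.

n − 1 = 116 = 2^2 · 29, so s = 2 and d = 29.
x_0 = 7^29 mod 117 = 76.
x_1 = 76^2 mod 117 = 43.

76, 43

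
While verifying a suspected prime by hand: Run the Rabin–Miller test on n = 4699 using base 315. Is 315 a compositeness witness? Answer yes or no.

n − 1 = 4698 = 2^1 · 2349, so s = 1 and d = 2349.
x_0 = 315^2349 mod 4699 = 1782.
x_0 ∉ {1, 4698} and s = 1, so 315 is a Miller–Rabin witness and 4699 is composite.

yes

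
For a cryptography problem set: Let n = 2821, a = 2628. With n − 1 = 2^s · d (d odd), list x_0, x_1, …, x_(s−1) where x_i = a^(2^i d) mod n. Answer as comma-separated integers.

1084, 1520

n − 1 = 2820 = 2^2 · 705, so s = 2 and d = 705.
x_0 = 2628^705 mod 2821 = 1084.
x_1 = 1084^2 mod 2821 = 1520.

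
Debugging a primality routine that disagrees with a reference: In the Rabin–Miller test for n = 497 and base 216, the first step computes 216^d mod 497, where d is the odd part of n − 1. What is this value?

419

n − 1 = 496 = 2^4 · 31, so s = 4 and d = 31.
216^31 mod 497 = 419.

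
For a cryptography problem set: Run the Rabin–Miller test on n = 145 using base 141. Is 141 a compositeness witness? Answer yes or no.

n − 1 = 144 = 2^4 · 9, so s = 4 and d = 9.
Repeated squaring mod 145: 141^1 ≡ 141, 141^2 ≡ 16, 141^4 ≡ 111, 141^8 ≡ 141.
9 = 8 + 1, so 141^9 ≡ 141·141 ≡ 16 (mod 145).
x_0 = 141^9 mod 145 = 16.
x_0 is neither 1 nor 144, so continue squaring.
x_1 = 16^2 mod 145 = 111.
x_2 = 111^2 mod 145 = 141.
x_3 = 141^2 mod 145 = 16.
Reached i = s−1 = 3 without hitting −1: 141 is a Miller–Rabin witness and 145 is composite.

yes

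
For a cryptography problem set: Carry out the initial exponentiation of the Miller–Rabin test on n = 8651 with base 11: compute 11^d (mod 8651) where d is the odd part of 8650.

8162

n − 1 = 8650 = 2^1 · 4325, so s = 1 and d = 4325.
11^4325 mod 8651 = 8162.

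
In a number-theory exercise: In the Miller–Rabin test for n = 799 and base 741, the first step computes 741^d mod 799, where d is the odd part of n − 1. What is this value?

12

n − 1 = 798 = 2^1 · 399, so s = 1 and d = 399.
741^399 mod 799 = 12.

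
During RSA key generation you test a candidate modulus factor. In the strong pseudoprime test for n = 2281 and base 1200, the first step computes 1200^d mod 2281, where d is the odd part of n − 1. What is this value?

710

n − 1 = 2280 = 2^3 · 285, so s = 3 and d = 285.
Repeated squaring mod 2281: 1200^1 ≡ 1200, 1200^2 ≡ 689, 1200^4 ≡ 273, 1200^8 ≡ 1537, 1200^16 ≡ 1534, 1200^32 ≡ 1445, 1200^64 ≡ 910, 1200^128 ≡ 97, 1200^256 ≡ 285.
285 = 256 + 16 + 8 + 4 + 1, so 1200^285 ≡ 285·1534·1537·273·1200 ≡ 710 (mod 2281).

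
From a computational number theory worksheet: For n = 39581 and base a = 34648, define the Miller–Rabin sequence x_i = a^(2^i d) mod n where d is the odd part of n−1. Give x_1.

39580

n − 1 = 39580 = 2^2 · 9895, so s = 2 and d = 9895.
x_0 = 34648^9895 mod 39581 = 6041.
x_1 = 6041^2 mod 39581 = 39580.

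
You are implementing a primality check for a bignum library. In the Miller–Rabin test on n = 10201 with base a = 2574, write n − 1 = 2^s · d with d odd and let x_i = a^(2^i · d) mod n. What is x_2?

506

n − 1 = 10200 = 2^3 · 1275, so s = 3 and d = 1275.
By repeated squaring, 2574^1275 ≡ 2423 (mod 10201).
x_0 = 2423.
x_1 = 2423^2 mod 10201 = 5354.
x_2 = 5354^2 mod 10201 = 506.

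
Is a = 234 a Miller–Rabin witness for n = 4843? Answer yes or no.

n − 1 = 4842 = 2^1 · 2421, so s = 1 and d = 2421.
Repeated squaring mod 4843: 234^1 ≡ 234, 234^2 ≡ 1483, 234^4 ≡ 567, 234^8 ≡ 1851, 234^16 ≡ 2200, 234^32 ≡ 1843, 234^64 ≡ 1706, 234^128 ≡ 4636, 234^256 ≡ 4105, 234^512 ≡ 2228, 234^1024 ≡ 4752, 234^2048 ≡ 3438.
2421 = 2048 + 256 + 64 + 32 + 16 + 4 + 1, so 234^2421 ≡ 3438·4105·1706·1843·2200·567·234 ≡ 3784 (mod 4843).
x_0 = 234^2421 mod 4843 = 3784.
x_0 ∉ {1, 4842} and s = 1, so 234 is a Miller–Rabin witness and 4843 is composite.

yes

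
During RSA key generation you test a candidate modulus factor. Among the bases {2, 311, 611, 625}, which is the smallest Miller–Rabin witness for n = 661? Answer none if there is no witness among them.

none

n − 1 = 660 = 2^2 · 165, so s = 2 and d = 165.
Base 2: x_0 = 2^165 mod 661 = 555. x_0 is neither 1 nor 660, so continue squaring. x_1 = 555^2 mod 661 = 660. x_1 ≡ −1, so 2 is not a witness.
Base 311: x_0 = 311^165 mod 661 = 1. x_0 = 1, so 311 is not a witness.
Base 611: x_0 = 611^165 mod 661 = 106. x_0 is neither 1 nor 660, so continue squaring. x_1 = 106^2 mod 661 = 660. x_1 ≡ −1, so 611 is not a witness.
Base 625: x_0 = 625^165 mod 661 = 1. x_0 = 1, so 625 is not a witness.
No listed base is a witness for 661.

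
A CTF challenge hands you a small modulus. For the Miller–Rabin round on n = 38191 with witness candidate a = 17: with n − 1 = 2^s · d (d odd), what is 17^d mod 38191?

n − 1 = 38190 = 2^1 · 19095, so s = 1 and d = 19095.
17^19095 mod 38191 = 5785.

5785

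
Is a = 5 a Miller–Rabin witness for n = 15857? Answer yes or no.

yes

n − 1 = 15856 = 2^4 · 991, so s = 4 and d = 991.
x_0 = 5^991 mod 15857 = 15787.
x_0 is neither 1 nor 15856, so continue squaring.
x_1 = 15787^2 mod 15857 = 4900.
x_2 = 4900^2 mod 15857 = 2502.
x_3 = 2502^2 mod 15857 = 12346.
Reached i = s−1 = 3 without hitting −1: 5 is a Miller–Rabin witness and 15857 is composite.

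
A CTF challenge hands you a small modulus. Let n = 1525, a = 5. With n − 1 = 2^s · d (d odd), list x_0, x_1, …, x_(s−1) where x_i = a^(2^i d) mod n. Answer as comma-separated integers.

n − 1 = 1524 = 2^2 · 381, so s = 2 and d = 381.
x_0 = 5^381 mod 1525 = 1150.
x_1 = 1150^2 mod 1525 = 325.

1150, 325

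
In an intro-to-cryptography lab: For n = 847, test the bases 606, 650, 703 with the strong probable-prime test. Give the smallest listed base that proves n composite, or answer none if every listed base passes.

650

n − 1 = 846 = 2^1 · 423, so s = 1 and d = 423.
Base 606: x_0 = 606^423 mod 847 = 1. x_0 = 1, so 606 is not a witness.
Base 650: x_0 = 650^423 mod 847 = 342. x_0 ∉ {1, 846} and s = 1, so 650 is a Miller–Rabin witness and 847 is composite.
Base 703: x_0 = 703^423 mod 847 = 615. x_0 ∉ {1, 846} and s = 1, so 703 is a Miller–Rabin witness and 847 is composite.
The smallest witness among the given bases is 650.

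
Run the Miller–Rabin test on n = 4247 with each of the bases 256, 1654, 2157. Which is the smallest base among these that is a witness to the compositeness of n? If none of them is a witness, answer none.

256

n − 1 = 4246 = 2^1 · 2123, so s = 1 and d = 2123.
Base 256: x_0 = 256^2123 mod 4247 = 2403. x_0 ∉ {1, 4246} and s = 1, so 256 is a Miller–Rabin witness and 4247 is composite.
Base 1654: x_0 = 1654^2123 mod 4247 = 3329. x_0 ∉ {1, 4246} and s = 1, so 1654 is a Miller–Rabin witness and 4247 is composite.
Base 2157: x_0 = 2157^2123 mod 4247 = 4006. x_0 ∉ {1, 4246} and s = 1, so 2157 is a Miller–Rabin witness and 4247 is composite.
The smallest witness among the given bases is 256.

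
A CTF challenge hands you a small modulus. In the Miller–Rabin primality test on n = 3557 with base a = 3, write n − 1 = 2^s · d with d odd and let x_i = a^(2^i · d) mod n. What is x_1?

3556

n − 1 = 3556 = 2^2 · 889, so s = 2 and d = 889.
Repeated squaring mod 3557: 3^1 ≡ 3, 3^2 ≡ 9, 3^4 ≡ 81, 3^8 ≡ 3004, 3^16 ≡ 3464, 3^32 ≡ 1535, 3^64 ≡ 1491, 3^128 ≡ 3513, 3^256 ≡ 1936, 3^512 ≡ 2575.
889 = 512 + 256 + 64 + 32 + 16 + 8 + 1, so 3^889 ≡ 2575·1936·1491·1535·3464·3004·3 ≡ 2614 (mod 3557).
x_0 = 2614.
x_1 = 2614^2 mod 3557 = 3556.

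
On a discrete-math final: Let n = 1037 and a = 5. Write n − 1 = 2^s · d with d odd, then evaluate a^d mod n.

839

n − 1 = 1036 = 2^2 · 259, so s = 2 and d = 259.
5^259 mod 1037 = 839.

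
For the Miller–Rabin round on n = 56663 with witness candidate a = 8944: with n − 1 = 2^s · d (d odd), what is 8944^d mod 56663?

n − 1 = 56662 = 2^1 · 28331, so s = 1 and d = 28331.
8944^28331 mod 56663 = 1.

1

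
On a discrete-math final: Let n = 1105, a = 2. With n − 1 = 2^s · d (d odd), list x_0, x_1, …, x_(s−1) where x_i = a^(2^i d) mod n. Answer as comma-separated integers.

n − 1 = 1104 = 2^4 · 69, so s = 4 and d = 69.
x_0 = 2^69 mod 1105 = 967.
x_1 = 967^2 mod 1105 = 259.
x_2 = 259^2 mod 1105 = 781.
x_3 = 781^2 mod 1105 = 1.

967, 259, 781, 1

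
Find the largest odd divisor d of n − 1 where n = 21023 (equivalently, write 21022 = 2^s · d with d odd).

10511

Halving: 21022 → 10511; 10511 is odd.
So 21022 = 2^1 · 10511.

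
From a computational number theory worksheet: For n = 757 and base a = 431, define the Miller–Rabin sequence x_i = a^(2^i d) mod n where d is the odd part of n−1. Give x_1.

n − 1 = 756 = 2^2 · 189, so s = 2 and d = 189.
x_0 = 431^189 mod 757 = 756.
x_1 = 756^2 mod 757 = 1.

1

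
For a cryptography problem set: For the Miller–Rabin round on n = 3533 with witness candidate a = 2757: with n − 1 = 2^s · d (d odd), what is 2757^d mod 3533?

n − 1 = 3532 = 2^2 · 883, so s = 2 and d = 883.
2757^883 mod 3533 = 3532.

3532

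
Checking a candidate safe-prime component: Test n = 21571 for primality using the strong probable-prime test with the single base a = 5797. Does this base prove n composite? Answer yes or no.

yes

n − 1 = 21570 = 2^1 · 10785, so s = 1 and d = 10785.
Repeated squaring mod 21571: 5797^1 ≡ 5797, 5797^2 ≡ 19162, 5797^4 ≡ 682, 5797^8 ≡ 12133, 5797^16 ≡ 9185, 5797^32 ≡ 44, 5797^64 ≡ 1936, 5797^128 ≡ 16313, 5797^256 ≡ 14113, 5797^512 ≡ 11726, 5797^1024 ≡ 5522, 5797^2048 ≡ 12661, 5797^4096 ≡ 6820, 5797^8192 ≡ 5324.
10785 = 8192 + 2048 + 512 + 32 + 1, so 5797^10785 ≡ 5324·12661·11726·44·5797 ≡ 17105 (mod 21571).
x_0 = 5797^10785 mod 21571 = 17105.
x_0 ∉ {1, 21570} and s = 1, so 5797 is a Miller–Rabin witness and 21571 is composite.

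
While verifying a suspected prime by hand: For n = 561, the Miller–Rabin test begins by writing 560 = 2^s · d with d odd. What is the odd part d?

35

Halving: 560 → 280 → 140 → 70 → 35; 35 is odd.
So 560 = 2^4 · 35.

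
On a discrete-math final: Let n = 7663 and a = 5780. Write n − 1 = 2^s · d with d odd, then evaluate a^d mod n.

6421

n − 1 = 7662 = 2^1 · 3831, so s = 1 and d = 3831.
Repeated squaring mod 7663: 5780^1 ≡ 5780, 5780^2 ≡ 5383, 5780^4 ≡ 2886, 5780^8 ≡ 6978, 5780^16 ≡ 1782, 5780^32 ≡ 3042, 5780^64 ≡ 4523, 5780^128 ≡ 4982, 5780^256 ≡ 7530, 5780^512 ≡ 2363, 5780^1024 ≡ 5105, 5780^2048 ≡ 6825.
3831 = 2048 + 1024 + 512 + 128 + 64 + 32 + 16 + 4 + 2 + 1, so 5780^3831 ≡ 6825·5105·2363·4982·4523·3042·1782·2886·5383·5780 ≡ 6421 (mod 7663).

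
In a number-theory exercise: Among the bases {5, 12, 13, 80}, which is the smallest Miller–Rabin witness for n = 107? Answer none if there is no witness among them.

n − 1 = 106 = 2^1 · 53, so s = 1 and d = 53.
Base 5: x_0 = 5^53 mod 107 = 106. x_0 = 106 ≡ −1, so 5 is not a witness.
Base 12: x_0 = 12^53 mod 107 = 1. x_0 = 1, so 12 is not a witness.
Base 13: x_0 = 13^53 mod 107 = 1. x_0 = 1, so 13 is not a witness.
Base 80: x_0 = 80^53 mod 107 = 106. x_0 = 106 ≡ −1, so 80 is not a witness.
No listed base is a witness for 107.

none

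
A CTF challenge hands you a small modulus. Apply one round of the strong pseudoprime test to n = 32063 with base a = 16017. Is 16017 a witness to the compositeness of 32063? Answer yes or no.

no

n − 1 = 32062 = 2^1 · 16031, so s = 1 and d = 16031.
x_0 = 16017^16031 mod 32063 = 1.
x_0 = 1, so 16017 is not a witness.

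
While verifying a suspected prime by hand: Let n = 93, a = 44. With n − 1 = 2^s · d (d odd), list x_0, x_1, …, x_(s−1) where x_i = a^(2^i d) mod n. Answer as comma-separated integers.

86, 49

n − 1 = 92 = 2^2 · 23, so s = 2 and d = 23.
x_0 = 44^23 mod 93 = 86.
x_1 = 86^2 mod 93 = 49.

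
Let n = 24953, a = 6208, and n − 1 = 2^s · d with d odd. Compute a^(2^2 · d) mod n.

n − 1 = 24952 = 2^3 · 3119, so s = 3 and d = 3119.
x_0 = 6208^3119 mod 24953 = 1.
x_1 = 1^2 mod 24953 = 1.
x_2 = 1^2 mod 24953 = 1.

1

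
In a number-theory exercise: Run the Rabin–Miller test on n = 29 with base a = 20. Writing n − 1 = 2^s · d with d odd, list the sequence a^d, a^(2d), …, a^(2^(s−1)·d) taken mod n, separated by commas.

1, 1

n − 1 = 28 = 2^2 · 7, so s = 2 and d = 7.
x_0 = 20^7 mod 29 = 1.
x_1 = 1^2 mod 29 = 1.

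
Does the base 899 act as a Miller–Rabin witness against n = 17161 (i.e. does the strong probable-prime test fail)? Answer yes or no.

no

n − 1 = 17160 = 2^3 · 2145, so s = 3 and d = 2145.
Repeated squaring mod 17161: 899^1 ≡ 899, 899^2 ≡ 1634, 899^4 ≡ 10001, 899^8 ≡ 5693, 899^16 ≡ 10281, 899^32 ≡ 4362, 899^64 ≡ 12656, 899^128 ≡ 10723, 899^256 ≡ 4029, 899^512 ≡ 15696, 899^1024 ≡ 1100, 899^2048 ≡ 8730.
2145 = 2048 + 64 + 32 + 1, so 899^2145 ≡ 8730·12656·4362·899 ≡ 1 (mod 17161).
x_0 = 899^2145 mod 17161 = 1.
x_0 = 1, so 899 is not a witness.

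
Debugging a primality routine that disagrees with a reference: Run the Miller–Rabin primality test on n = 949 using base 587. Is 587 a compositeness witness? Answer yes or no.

n − 1 = 948 = 2^2 · 237, so s = 2 and d = 237.
By repeated squaring, 587^237 ≡ 265 (mod 949).
x_0 = 587^237 mod 949 = 265.
x_0 is neither 1 nor 948, so continue squaring.
x_1 = 265^2 mod 949 = 948.
x_1 ≡ −1, so 587 is not a witness.

no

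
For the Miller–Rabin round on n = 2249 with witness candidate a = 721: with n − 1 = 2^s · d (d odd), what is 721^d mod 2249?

1198

n − 1 = 2248 = 2^3 · 281, so s = 3 and d = 281.
721^281 mod 2249 = 1198.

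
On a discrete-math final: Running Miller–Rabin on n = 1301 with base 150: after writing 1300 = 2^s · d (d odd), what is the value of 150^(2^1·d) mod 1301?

n − 1 = 1300 = 2^2 · 325, so s = 2 and d = 325.
x_0 = 150^325 mod 1301 = 1.
x_1 = 1^2 mod 1301 = 1.

1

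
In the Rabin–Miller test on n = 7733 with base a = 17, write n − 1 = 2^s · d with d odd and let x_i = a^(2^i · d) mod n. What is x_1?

5516

n − 1 = 7732 = 2^2 · 1933, so s = 2 and d = 1933.
x_0 = 17^1933 mod 7733 = 4869.
x_1 = 4869^2 mod 7733 = 5516.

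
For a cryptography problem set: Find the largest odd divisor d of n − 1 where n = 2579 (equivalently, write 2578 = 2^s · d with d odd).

1289

Halving: 2578 → 1289; 1289 is odd.
So 2578 = 2^1 · 1289.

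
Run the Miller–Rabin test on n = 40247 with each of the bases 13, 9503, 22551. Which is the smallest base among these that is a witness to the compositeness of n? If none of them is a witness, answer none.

n − 1 = 40246 = 2^1 · 20123, so s = 1 and d = 20123.
Base 13: x_0 = 13^20123 mod 40247 = 7919. x_0 ∉ {1, 40246} and s = 1, so 13 is a Miller–Rabin witness and 40247 is composite.
Base 9503: x_0 = 9503^20123 mod 40247 = 5246. x_0 ∉ {1, 40246} and s = 1, so 9503 is a Miller–Rabin witness and 40247 is composite.
Base 22551: x_0 = 22551^20123 mod 40247 = 35701. x_0 ∉ {1, 40246} and s = 1, so 22551 is a Miller–Rabin witness and 40247 is composite.
The smallest witness among the given bases is 13.

13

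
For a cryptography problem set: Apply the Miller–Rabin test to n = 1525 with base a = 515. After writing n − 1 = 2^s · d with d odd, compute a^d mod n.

1125

n − 1 = 1524 = 2^2 · 381, so s = 2 and d = 381.
Repeated squaring mod 1525: 515^1 ≡ 515, 515^2 ≡ 1400, 515^4 ≡ 375, 515^8 ≡ 325, 515^16 ≡ 400, 515^32 ≡ 1400, 515^64 ≡ 375, 515^128 ≡ 325, 515^256 ≡ 400.
381 = 256 + 64 + 32 + 16 + 8 + 4 + 1, so 515^381 ≡ 400·375·1400·400·325·375·515 ≡ 1125 (mod 1525).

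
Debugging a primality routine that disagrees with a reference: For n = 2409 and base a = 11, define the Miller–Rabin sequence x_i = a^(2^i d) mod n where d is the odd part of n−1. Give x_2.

2332

n − 1 = 2408 = 2^3 · 301, so s = 3 and d = 301.
Repeated squaring mod 2409: 11^1 ≡ 11, 11^2 ≡ 121, 11^4 ≡ 187, 11^8 ≡ 1243, 11^16 ≡ 880, 11^32 ≡ 1111, 11^64 ≡ 913, 11^128 ≡ 55, 11^256 ≡ 616.
301 = 256 + 32 + 8 + 4 + 1, so 11^301 ≡ 616·1111·1243·187·11 ≡ 902 (mod 2409).
x_0 = 902.
x_1 = 902^2 mod 2409 = 1771.
x_2 = 1771^2 mod 2409 = 2332.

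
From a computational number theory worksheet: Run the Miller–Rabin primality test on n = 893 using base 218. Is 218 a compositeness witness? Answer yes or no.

yes

n − 1 = 892 = 2^2 · 223, so s = 2 and d = 223.
x_0 = 218^223 mod 893 = 783.
x_0 is neither 1 nor 892, so continue squaring.
x_1 = 783^2 mod 893 = 491.
Reached i = s−1 = 1 without hitting −1: 218 is a Miller–Rabin witness and 893 is composite.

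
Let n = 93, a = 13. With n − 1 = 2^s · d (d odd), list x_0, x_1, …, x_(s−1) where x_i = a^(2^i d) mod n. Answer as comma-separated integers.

n − 1 = 92 = 2^2 · 23, so s = 2 and d = 23.
x_0 = 13^23 mod 93 = 55.
x_1 = 55^2 mod 93 = 49.

55, 49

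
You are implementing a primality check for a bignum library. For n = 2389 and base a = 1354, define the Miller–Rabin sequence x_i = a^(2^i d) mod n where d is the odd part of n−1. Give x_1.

2388

n − 1 = 2388 = 2^2 · 597, so s = 2 and d = 597.
x_0 = 1354^597 mod 2389 = 2104.
x_1 = 2104^2 mod 2389 = 2388.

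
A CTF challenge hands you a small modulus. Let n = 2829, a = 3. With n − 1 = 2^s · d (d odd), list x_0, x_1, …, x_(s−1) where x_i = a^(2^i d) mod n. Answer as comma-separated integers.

n − 1 = 2828 = 2^2 · 707, so s = 2 and d = 707.
x_0 = 3^707 mod 2829 = 27.
x_1 = 27^2 mod 2829 = 729.

27, 729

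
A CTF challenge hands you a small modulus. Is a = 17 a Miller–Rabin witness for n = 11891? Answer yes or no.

yes

n − 1 = 11890 = 2^1 · 5945, so s = 1 and d = 5945.
x_0 = 17^5945 mod 11891 = 1792.
x_0 ∉ {1, 11890} and s = 1, so 17 is a Miller–Rabin witness and 11891 is composite.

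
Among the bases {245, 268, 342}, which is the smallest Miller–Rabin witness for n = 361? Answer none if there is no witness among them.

n − 1 = 360 = 2^3 · 45, so s = 3 and d = 45.
Base 245: x_0 = 245^45 mod 361 = 1. x_0 = 1, so 245 is not a witness.
Base 268: x_0 = 268^45 mod 361 = 189. x_0 is neither 1 nor 360, so continue squaring. x_1 = 189^2 mod 361 = 343. x_2 = 343^2 mod 361 = 324. Reached i = s−1 = 2 without hitting −1: 268 is a Miller–Rabin witness and 361 is composite.
Base 342: x_0 = 342^45 mod 361 = 0. x_0 is neither 1 nor 360, so continue squaring. x_1 = 0^2 mod 361 = 0. x_2 = 0^2 mod 361 = 0. Reached i = s−1 = 2 without hitting −1: 342 is a Miller–Rabin witness and 361 is composite.
The smallest witness among the given bases is 268.

268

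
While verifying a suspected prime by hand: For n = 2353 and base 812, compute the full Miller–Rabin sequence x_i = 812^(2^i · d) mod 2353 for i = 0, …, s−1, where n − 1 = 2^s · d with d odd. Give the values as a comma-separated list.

2179, 2040, 1496, 313

n − 1 = 2352 = 2^4 · 147, so s = 4 and d = 147.
x_0 = 812^147 mod 2353 = 2179.
x_1 = 2179^2 mod 2353 = 2040.
x_2 = 2040^2 mod 2353 = 1496.
x_3 = 1496^2 mod 2353 = 313.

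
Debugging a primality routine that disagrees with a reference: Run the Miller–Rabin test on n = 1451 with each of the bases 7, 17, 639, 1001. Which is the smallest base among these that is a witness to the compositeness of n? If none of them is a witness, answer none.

none

n − 1 = 1450 = 2^1 · 725, so s = 1 and d = 725.
Base 7: x_0 = 7^725 mod 1451 = 1450. x_0 = 1450 ≡ −1, so 7 is not a witness.
Base 17: x_0 = 17^725 mod 1451 = 1450. x_0 = 1450 ≡ −1, so 17 is not a witness.
Base 639: x_0 = 639^725 mod 1451 = 1. x_0 = 1, so 639 is not a witness.
Base 1001: x_0 = 1001^725 mod 1451 = 1. x_0 = 1, so 1001 is not a witness.
No listed base is a witness for 1451.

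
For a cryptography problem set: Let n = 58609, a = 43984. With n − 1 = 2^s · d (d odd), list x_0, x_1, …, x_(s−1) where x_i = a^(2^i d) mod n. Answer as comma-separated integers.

n − 1 = 58608 = 2^4 · 3663, so s = 4 and d = 3663.
x_0 = 43984^3663 mod 58609 = 45988.
x_1 = 45988^2 mod 58609 = 48988.
x_2 = 48988^2 mod 58609 = 20030.
x_3 = 20030^2 mod 58609 = 22295.

45988, 48988, 20030, 22295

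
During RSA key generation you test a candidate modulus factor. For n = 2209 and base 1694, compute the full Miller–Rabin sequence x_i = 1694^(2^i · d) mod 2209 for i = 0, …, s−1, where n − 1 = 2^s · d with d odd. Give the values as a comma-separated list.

1834, 1458, 706, 1411, 612

n − 1 = 2208 = 2^5 · 69, so s = 5 and d = 69.
x_0 = 1694^69 mod 2209 = 1834.
x_1 = 1834^2 mod 2209 = 1458.
x_2 = 1458^2 mod 2209 = 706.
x_3 = 706^2 mod 2209 = 1411.
x_4 = 1411^2 mod 2209 = 612.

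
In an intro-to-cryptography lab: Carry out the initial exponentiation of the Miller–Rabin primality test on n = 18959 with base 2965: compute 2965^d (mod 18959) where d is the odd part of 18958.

n − 1 = 18958 = 2^1 · 9479, so s = 1 and d = 9479.
2965^9479 mod 18959 = 1.

1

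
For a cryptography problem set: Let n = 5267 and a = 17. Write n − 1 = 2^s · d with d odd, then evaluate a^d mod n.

n − 1 = 5266 = 2^1 · 2633, so s = 1 and d = 2633.
Repeated squaring mod 5267: 17^1 ≡ 17, 17^2 ≡ 289, 17^4 ≡ 4516, 17^8 ≡ 432, 17^16 ≡ 2279, 17^32 ≡ 579, 17^64 ≡ 3420, 17^128 ≡ 3660, 17^256 ≡ 1619, 17^512 ≡ 3462, 17^1024 ≡ 3019, 17^2048 ≡ 2451.
2633 = 2048 + 512 + 64 + 8 + 1, so 17^2633 ≡ 2451·3462·3420·432·17 ≡ 1418 (mod 5267).

1418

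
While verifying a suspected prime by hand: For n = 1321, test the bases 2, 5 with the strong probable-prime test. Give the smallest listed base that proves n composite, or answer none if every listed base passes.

none

n − 1 = 1320 = 2^3 · 165, so s = 3 and d = 165.
Base 2: x_0 = 2^165 mod 1321 = 257. x_0 is neither 1 nor 1320, so continue squaring. x_1 = 257^2 mod 1321 = 1320. x_1 ≡ −1, so 2 is not a witness.
Base 5: x_0 = 5^165 mod 1321 = 1064. x_0 is neither 1 nor 1320, so continue squaring. x_1 = 1064^2 mod 1321 = 1320. x_1 ≡ −1, so 5 is not a witness.
No listed base is a witness for 1321.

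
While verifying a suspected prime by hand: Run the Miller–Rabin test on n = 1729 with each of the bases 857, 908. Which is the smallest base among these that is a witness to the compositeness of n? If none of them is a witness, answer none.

n − 1 = 1728 = 2^6 · 27, so s = 6 and d = 27.
Base 857: x_0 = 857^27 mod 1729 = 1728. x_0 = 1728 ≡ −1, so 857 is not a witness.
Base 908: x_0 = 908^27 mod 1729 = 265. x_0 is neither 1 nor 1728, so continue squaring. x_1 = 265^2 mod 1729 = 1065. x_2 = 1065^2 mod 1729 = 1. x_2 = 1 but x_1 ≠ ±1, a nontrivial square root of 1 — 908 is a witness and 1729 is composite.
The smallest witness among the given bases is 908.

908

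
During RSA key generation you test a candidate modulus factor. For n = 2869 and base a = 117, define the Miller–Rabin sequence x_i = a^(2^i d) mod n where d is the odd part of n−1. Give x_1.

1379

n − 1 = 2868 = 2^2 · 717, so s = 2 and d = 717.
x_0 = 117^717 mod 2869 = 1551.
x_1 = 1551^2 mod 2869 = 1379.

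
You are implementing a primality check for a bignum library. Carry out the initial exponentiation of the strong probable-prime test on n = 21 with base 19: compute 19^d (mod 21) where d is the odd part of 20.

10

n − 1 = 20 = 2^2 · 5, so s = 2 and d = 5.
By repeated squaring, 19^5 ≡ 10 (mod 21).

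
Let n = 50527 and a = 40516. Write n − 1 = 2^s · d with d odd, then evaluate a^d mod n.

n − 1 = 50526 = 2^1 · 25263, so s = 1 and d = 25263.
40516^25263 mod 50527 = 50526.

50526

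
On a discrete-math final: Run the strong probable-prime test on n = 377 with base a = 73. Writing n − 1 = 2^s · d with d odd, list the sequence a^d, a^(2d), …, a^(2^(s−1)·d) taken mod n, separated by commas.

n − 1 = 376 = 2^3 · 47, so s = 3 and d = 47.
x_0 = 73^47 mod 377 = 135.
x_1 = 135^2 mod 377 = 129.
x_2 = 129^2 mod 377 = 53.

135, 129, 53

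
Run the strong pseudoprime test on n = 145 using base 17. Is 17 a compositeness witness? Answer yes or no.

no

n − 1 = 144 = 2^4 · 9, so s = 4 and d = 9.
x_0 = 17^9 mod 145 = 17.
x_0 is neither 1 nor 144, so continue squaring.
x_1 = 17^2 mod 145 = 144.
x_1 ≡ −1, so 17 is not a witness.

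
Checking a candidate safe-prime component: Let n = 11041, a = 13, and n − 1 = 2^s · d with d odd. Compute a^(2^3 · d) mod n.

6467

n − 1 = 11040 = 2^5 · 345, so s = 5 and d = 345.
Repeated squaring mod 11041: 13^1 ≡ 13, 13^2 ≡ 169, 13^4 ≡ 6479, 13^8 ≡ 10600, 13^16 ≡ 6784, 13^32 ≡ 3768, 13^64 ≡ 10139, 13^128 ≡ 7611, 13^256 ≡ 6235.
345 = 256 + 64 + 16 + 8 + 1, so 13^345 ≡ 6235·10139·6784·10600·13 ≡ 9822 (mod 11041).
x_0 = 9822.
x_1 = 9822^2 mod 11041 = 6467.
x_2 = 6467^2 mod 11041 = 9822.
x_3 = 9822^2 mod 11041 = 6467.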